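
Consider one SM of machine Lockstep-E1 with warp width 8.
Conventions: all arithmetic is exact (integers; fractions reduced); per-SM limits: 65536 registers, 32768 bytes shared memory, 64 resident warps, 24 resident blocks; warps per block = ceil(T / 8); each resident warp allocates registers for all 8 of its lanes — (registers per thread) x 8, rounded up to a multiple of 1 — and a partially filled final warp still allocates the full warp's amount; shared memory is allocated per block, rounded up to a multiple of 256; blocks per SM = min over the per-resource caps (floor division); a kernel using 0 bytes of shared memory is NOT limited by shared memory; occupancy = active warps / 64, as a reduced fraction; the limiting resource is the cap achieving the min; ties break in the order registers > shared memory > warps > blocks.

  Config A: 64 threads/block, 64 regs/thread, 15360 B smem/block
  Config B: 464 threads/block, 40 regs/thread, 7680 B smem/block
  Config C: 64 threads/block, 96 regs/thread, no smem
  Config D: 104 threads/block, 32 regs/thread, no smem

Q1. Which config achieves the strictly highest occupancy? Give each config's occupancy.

occupancies: A 1/4, B 29/32, C 1, D 13/16

Answer: C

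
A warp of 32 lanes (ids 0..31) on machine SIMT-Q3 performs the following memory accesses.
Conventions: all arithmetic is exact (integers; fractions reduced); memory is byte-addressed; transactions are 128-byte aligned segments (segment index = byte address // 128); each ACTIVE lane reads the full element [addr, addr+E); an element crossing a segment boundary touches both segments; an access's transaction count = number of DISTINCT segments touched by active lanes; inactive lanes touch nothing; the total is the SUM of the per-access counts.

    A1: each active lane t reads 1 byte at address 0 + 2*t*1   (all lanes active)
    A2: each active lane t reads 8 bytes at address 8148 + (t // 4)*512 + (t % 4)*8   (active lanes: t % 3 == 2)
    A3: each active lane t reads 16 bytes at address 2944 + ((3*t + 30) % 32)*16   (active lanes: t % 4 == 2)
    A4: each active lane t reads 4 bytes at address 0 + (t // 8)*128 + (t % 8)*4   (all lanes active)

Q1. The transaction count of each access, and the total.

A1: 1 transaction
A2: 8 transactions
A3: 4 transactions
A4: 4 transactions

Answer: 1,8,4,4; total 17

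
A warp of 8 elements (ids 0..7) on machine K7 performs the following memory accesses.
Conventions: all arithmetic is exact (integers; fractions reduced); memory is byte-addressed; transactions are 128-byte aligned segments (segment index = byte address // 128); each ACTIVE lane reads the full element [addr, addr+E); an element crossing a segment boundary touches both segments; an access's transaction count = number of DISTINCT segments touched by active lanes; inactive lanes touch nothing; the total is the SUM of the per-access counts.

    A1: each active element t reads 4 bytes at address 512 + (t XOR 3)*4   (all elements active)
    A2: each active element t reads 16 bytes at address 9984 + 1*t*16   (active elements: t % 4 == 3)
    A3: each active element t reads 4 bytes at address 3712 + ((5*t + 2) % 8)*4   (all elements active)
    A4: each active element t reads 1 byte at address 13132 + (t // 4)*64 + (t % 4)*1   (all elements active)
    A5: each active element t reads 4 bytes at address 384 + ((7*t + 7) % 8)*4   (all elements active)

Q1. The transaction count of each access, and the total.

A1: 1 transaction
A2: 1 transaction
A3: 1 transaction
A4: 2 transactions
A5: 1 transaction

Answer: 1,1,1,2,1; total 6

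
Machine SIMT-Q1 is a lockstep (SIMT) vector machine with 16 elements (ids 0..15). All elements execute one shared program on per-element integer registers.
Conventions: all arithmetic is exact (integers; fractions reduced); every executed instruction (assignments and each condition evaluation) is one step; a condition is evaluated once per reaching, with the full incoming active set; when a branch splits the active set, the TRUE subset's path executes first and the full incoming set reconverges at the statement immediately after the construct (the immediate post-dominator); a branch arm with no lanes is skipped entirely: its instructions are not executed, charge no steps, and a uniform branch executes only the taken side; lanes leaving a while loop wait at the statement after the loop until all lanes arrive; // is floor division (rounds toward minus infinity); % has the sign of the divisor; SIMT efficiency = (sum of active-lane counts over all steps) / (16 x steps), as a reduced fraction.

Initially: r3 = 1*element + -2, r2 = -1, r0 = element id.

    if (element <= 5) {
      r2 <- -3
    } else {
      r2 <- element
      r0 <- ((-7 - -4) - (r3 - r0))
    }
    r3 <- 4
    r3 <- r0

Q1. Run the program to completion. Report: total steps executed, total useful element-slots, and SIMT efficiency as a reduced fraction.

Answer: 6 steps, 74 useful, 37/48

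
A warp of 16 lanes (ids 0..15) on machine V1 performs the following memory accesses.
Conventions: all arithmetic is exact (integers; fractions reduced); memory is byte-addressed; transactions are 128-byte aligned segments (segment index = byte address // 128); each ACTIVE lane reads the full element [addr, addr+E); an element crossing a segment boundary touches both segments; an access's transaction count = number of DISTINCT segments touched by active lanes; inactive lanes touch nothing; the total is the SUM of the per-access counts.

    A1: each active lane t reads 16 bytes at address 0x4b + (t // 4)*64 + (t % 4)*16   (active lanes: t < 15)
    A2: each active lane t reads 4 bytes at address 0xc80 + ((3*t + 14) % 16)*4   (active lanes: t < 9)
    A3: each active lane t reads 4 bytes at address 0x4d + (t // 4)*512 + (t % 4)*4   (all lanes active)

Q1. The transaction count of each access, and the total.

A1: 3 transactions
A2: 1 transaction
A3: 4 transactions

Answer: 3,1,4; total 8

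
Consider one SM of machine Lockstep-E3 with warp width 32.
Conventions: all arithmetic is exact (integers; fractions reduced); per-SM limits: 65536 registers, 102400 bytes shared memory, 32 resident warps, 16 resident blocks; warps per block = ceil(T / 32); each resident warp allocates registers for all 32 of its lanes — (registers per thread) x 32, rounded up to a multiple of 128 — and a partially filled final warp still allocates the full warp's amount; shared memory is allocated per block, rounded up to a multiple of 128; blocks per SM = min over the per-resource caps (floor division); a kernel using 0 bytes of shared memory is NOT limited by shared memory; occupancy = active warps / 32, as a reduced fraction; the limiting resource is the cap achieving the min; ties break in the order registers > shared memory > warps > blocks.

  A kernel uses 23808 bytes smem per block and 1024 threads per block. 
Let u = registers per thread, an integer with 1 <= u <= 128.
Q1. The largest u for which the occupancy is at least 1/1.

Answer: u = 64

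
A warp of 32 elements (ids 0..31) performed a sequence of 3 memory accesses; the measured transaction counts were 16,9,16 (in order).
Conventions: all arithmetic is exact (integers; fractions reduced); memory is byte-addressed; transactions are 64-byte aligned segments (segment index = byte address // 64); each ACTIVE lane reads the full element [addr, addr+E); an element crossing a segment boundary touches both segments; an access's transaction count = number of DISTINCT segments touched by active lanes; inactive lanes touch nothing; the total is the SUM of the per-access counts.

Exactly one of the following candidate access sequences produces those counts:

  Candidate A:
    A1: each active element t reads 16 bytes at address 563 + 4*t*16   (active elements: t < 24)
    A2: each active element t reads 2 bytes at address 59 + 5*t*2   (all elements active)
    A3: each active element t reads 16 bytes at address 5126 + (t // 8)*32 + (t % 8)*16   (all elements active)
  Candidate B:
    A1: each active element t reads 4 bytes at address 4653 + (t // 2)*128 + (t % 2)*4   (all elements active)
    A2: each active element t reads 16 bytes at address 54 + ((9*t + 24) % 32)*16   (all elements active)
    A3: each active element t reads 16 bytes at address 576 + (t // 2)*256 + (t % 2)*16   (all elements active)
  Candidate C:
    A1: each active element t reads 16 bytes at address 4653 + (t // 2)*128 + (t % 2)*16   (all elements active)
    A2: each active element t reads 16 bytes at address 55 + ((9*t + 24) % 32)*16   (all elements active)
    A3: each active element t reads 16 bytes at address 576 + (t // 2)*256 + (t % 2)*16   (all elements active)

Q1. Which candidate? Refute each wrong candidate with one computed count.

A: A1 gives 25 transactions, not 16
C: A1 gives 32 transactions, not 16
B: all counts match (16,9,16)

Answer: B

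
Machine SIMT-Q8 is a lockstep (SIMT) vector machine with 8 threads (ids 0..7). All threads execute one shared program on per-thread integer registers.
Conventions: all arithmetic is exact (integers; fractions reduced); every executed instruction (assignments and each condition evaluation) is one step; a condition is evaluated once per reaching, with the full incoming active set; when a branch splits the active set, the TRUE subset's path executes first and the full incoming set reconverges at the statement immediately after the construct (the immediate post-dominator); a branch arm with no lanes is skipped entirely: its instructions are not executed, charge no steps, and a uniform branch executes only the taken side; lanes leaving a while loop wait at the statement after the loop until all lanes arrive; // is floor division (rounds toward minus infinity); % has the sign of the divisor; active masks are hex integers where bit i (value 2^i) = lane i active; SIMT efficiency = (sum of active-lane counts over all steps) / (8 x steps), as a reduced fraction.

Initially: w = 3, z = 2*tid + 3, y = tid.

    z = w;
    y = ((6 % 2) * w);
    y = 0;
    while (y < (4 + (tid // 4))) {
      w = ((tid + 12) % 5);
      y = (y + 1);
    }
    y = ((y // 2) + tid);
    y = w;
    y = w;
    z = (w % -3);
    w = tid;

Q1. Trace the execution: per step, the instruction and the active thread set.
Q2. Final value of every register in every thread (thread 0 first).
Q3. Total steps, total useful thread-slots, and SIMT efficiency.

step 0: z <- w                       0xff
step 1: y <- ((6 % 2) * w)           0xff
step 2: y <- 0                       0xff
step 3: eval (y < (4 + (tid // 4)))  0xff
step 4: w <- ((tid + 12) % 5)        0xff
step 5: y <- (y + 1)                 0xff
step 6: eval (y < (4 + (tid // 4)))  0xff
step 7: w <- ((tid + 12) % 5)        0xff
step 8: y <- (y + 1)                 0xff
step 9: eval (y < (4 + (tid // 4)))  0xff
step 10: w <- ((tid + 12) % 5)        0xff
step 11: y <- (y + 1)                 0xff
step 12: eval (y < (4 + (tid // 4)))  0xff
step 13: w <- ((tid + 12) % 5)        0xff
step 14: y <- (y + 1)                 0xff
step 15: eval (y < (4 + (tid // 4)))  0xff
step 16: w <- ((tid + 12) % 5)        0xf0
step 17: y <- (y + 1)                 0xf0
step 18: eval (y < (4 + (tid // 4)))  0xf0
step 19: y <- ((y // 2) + tid)        0xff
step 20: y <- w                       0xff
step 21: y <- w                       0xff
step 22: z <- (w % -3)                0xff
step 23: w <- tid                     0xff

Answer: 24 steps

w: 0,1,2,3,4,5,6,7
z: -1,0,-2,0,-2,-1,0,-2
y: 2,3,4,0,1,2,3,4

steps = 24; useful = 180; efficiency = 180/192 = 15/16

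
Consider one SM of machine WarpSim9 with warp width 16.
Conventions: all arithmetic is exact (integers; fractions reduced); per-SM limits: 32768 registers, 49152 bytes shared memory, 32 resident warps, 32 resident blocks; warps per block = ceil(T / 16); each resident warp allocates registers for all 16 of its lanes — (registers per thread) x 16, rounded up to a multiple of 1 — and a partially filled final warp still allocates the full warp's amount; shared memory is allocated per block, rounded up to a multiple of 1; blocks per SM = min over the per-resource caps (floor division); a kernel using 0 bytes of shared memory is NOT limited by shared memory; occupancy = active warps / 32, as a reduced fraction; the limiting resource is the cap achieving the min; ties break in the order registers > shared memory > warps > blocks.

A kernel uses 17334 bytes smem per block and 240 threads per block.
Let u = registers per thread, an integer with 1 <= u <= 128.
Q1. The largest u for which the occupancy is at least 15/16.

Answer: u = 68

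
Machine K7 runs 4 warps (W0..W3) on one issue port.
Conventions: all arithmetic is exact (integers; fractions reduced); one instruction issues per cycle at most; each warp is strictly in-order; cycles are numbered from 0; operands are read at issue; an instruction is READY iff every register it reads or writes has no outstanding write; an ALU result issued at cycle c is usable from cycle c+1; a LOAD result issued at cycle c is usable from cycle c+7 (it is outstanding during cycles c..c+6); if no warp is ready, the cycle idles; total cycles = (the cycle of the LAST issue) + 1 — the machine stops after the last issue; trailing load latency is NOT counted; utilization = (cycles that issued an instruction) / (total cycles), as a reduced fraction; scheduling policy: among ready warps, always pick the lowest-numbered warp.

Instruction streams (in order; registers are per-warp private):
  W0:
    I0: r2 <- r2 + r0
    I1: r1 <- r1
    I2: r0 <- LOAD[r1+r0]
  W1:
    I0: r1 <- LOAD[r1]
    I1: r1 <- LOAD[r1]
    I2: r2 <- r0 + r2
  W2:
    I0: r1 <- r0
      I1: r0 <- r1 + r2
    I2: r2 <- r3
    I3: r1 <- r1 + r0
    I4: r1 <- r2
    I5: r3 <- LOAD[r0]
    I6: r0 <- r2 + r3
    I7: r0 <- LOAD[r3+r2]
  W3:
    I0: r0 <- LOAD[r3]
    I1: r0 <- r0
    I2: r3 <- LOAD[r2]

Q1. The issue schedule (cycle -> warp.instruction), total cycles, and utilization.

cycle 0: W0.I0
cycle 1: W0.I1
cycle 2: W0.I2
cycle 3: W1.I0
cycle 4: W2.I0
cycle 5: W2.I1
cycle 6: W2.I2
cycle 7: W2.I3
cycle 8: W2.I4
cycle 9: W2.I5
cycle 10: W1.I1
cycle 11: W1.I2
cycle 12: W3.I0
cycle 13: idle
cycle 14: idle
cycle 15: idle
cycle 16: W2.I6
cycle 17: W2.I7
cycle 18: idle
cycle 19: W3.I1
cycle 20: W3.I2

Answer: 21 cycles, utilization 17/21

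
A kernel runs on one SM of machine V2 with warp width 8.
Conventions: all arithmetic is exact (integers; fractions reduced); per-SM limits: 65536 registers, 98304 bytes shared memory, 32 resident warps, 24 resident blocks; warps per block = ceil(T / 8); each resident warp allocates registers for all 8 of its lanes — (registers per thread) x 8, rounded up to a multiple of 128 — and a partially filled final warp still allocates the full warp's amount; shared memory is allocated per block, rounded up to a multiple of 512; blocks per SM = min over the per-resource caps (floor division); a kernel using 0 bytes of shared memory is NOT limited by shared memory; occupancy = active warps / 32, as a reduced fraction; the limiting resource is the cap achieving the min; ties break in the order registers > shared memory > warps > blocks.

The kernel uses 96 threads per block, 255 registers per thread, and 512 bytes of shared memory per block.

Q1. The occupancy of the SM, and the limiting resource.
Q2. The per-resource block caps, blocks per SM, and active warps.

Answer: occupancy 3/4, limited by registers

registers: 2 blocks
shared memory: 192 blocks
warps: 2 blocks
blocks: 24 blocks

Answer: 2 blocks, 24 active warps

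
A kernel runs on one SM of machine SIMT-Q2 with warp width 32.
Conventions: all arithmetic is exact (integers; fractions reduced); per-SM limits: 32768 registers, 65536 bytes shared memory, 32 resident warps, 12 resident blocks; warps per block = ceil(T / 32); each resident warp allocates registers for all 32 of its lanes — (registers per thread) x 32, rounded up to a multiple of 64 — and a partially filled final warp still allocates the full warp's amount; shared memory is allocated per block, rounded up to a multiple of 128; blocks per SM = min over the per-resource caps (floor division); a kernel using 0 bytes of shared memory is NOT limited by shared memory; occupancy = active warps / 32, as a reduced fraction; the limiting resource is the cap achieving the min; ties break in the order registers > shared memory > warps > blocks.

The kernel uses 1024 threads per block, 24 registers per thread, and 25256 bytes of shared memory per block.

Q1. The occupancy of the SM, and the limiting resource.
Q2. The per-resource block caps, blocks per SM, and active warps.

Answer: occupancy 1, limited by registers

registers: 1 block
shared memory: 2 blocks
warps: 1 block
blocks: 12 blocks

Answer: 1 block, 32 active warps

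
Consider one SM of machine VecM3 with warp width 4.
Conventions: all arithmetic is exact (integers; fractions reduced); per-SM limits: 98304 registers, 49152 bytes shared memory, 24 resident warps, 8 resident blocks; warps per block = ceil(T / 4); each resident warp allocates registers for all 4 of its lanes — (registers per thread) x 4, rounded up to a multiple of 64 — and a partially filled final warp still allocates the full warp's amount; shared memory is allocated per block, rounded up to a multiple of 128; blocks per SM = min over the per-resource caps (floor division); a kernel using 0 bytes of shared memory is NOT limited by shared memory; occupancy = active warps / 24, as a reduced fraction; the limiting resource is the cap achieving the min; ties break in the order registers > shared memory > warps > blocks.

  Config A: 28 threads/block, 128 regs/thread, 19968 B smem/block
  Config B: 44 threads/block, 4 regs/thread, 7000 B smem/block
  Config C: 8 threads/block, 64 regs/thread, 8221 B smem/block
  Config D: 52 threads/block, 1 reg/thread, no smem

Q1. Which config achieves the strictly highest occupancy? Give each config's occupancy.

occupancies: A 7/12, B 11/12, C 5/12, D 13/24

Answer: B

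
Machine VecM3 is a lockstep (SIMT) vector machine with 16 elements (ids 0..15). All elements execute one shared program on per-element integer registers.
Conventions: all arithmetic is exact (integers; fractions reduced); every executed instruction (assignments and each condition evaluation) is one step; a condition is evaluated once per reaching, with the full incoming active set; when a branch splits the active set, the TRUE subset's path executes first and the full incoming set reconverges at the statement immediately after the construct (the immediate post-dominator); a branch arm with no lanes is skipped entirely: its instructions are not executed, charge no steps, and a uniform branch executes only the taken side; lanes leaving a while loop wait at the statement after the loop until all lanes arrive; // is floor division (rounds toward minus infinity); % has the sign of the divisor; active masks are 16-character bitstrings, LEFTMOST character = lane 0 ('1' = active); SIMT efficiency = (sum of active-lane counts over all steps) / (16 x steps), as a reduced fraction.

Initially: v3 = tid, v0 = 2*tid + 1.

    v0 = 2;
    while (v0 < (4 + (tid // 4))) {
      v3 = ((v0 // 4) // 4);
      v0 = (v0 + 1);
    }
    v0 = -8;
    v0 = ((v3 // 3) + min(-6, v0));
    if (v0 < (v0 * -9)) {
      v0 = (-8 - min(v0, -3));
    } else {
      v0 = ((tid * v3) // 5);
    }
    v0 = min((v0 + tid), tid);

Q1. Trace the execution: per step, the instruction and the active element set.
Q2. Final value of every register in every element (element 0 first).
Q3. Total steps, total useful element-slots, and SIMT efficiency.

step 0: v0 <- 2                      1111111111111111
step 1: eval (v0 < (4 + (tid // 4))) 1111111111111111
step 2: v3 <- ((v0 // 4) // 4)       1111111111111111
step 3: v0 <- (v0 + 1)               1111111111111111
step 4: eval (v0 < (4 + (tid // 4))) 1111111111111111
step 5: v3 <- ((v0 // 4) // 4)       1111111111111111
step 6: v0 <- (v0 + 1)               1111111111111111
step 7: eval (v0 < (4 + (tid // 4))) 1111111111111111
step 8: v3 <- ((v0 // 4) // 4)       0000111111111111
step 9: v0 <- (v0 + 1)               0000111111111111
step 10: eval (v0 < (4 + (tid // 4))) 0000111111111111
step 11: v3 <- ((v0 // 4) // 4)       0000000011111111
step 12: v0 <- (v0 + 1)               0000000011111111
step 13: eval (v0 < (4 + (tid // 4))) 0000000011111111
step 14: v3 <- ((v0 // 4) // 4)       0000000000001111
step 15: v0 <- (v0 + 1)               0000000000001111
step 16: eval (v0 < (4 + (tid // 4))) 0000000000001111
step 17: v0 <- -8                     1111111111111111
step 18: v0 <- ((v3 // 3) + min(-6, v0)) 1111111111111111
step 19: eval (v0 < (v0 * -9))        1111111111111111
step 20: v0 <- (-8 - min(v0, -3))     1111111111111111
step 21: v0 <- min((v0 + tid), tid)   1111111111111111

Answer: 22 steps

v3: 0,0,0,0,0,0,0,0,0,0,0,0,0,0,0,0
v0: 0,1,2,3,4,5,6,7,8,9,10,11,12,13,14,15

steps = 22; useful = 280; efficiency = 280/352 = 35/44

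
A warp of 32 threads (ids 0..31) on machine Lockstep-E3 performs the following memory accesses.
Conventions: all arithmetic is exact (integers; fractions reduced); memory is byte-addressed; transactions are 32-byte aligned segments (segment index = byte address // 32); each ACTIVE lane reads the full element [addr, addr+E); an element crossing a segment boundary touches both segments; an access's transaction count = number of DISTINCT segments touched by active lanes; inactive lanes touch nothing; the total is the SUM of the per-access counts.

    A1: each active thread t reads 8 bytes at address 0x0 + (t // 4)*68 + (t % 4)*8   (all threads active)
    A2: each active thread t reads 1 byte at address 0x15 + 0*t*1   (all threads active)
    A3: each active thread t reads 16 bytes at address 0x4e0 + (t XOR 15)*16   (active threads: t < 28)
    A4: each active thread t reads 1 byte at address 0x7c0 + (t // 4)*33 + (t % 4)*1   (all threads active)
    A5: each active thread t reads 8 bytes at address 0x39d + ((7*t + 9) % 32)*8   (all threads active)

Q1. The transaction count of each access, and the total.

A1: 15 transactions
A2: 1 transaction
A3: 14 transactions
A4: 8 transactions
A5: 9 transactions

Answer: 15,1,14,8,9; total 47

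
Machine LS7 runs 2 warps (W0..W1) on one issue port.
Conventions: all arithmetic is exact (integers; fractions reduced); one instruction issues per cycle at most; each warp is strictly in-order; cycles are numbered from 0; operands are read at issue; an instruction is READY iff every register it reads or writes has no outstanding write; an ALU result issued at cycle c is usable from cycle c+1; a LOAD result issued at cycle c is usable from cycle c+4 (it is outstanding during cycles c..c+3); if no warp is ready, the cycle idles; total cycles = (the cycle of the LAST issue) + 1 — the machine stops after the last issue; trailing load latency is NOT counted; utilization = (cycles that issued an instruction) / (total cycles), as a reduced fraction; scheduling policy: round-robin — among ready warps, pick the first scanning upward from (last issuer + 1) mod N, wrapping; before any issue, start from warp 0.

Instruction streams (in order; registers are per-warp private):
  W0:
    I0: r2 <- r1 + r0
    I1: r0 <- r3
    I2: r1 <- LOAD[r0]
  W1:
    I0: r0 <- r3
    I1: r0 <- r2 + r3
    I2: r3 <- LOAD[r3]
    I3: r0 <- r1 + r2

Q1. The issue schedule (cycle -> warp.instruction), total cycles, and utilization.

cycle 0: W0.I0
cycle 1: W1.I0
cycle 2: W0.I1
cycle 3: W1.I1
cycle 4: W0.I2
cycle 5: W1.I2
cycle 6: W1.I3

Answer: 7 cycles, utilization 1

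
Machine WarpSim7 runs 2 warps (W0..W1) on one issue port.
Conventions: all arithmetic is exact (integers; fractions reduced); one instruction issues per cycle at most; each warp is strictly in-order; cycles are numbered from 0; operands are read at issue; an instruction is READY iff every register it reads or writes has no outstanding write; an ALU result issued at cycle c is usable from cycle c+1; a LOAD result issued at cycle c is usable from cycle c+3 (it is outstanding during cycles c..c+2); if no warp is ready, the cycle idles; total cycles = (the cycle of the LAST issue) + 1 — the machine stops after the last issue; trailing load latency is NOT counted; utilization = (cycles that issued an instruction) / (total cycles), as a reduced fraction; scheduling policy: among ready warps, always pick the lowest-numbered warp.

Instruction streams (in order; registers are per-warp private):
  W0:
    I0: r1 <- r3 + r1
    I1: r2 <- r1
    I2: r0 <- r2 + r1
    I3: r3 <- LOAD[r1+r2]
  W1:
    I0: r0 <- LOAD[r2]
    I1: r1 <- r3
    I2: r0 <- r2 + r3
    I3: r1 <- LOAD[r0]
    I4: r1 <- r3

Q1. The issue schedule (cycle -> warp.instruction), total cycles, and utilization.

cycle 0: W0.I0
cycle 1: W0.I1
cycle 2: W0.I2
cycle 3: W0.I3
cycle 4: W1.I0
cycle 5: W1.I1
cycle 6: idle
cycle 7: W1.I2
cycle 8: W1.I3
cycle 9: idle
cycle 10: idle
cycle 11: W1.I4

Answer: 12 cycles, utilization 3/4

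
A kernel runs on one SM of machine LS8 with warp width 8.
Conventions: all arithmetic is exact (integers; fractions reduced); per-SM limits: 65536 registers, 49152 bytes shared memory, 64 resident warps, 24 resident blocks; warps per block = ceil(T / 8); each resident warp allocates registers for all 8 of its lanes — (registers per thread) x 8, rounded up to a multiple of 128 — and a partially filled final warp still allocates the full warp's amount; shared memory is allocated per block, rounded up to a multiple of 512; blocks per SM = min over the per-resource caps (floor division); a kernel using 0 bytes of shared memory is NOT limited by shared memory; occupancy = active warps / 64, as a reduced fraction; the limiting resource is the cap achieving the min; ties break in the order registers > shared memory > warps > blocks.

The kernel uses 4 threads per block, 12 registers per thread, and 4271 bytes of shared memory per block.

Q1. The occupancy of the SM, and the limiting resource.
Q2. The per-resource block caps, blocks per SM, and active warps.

Answer: occupancy 5/32, limited by shared memory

registers: 512 blocks
shared memory: 10 blocks
warps: 64 blocks
blocks: 24 blocks

Answer: 10 blocks, 10 active warps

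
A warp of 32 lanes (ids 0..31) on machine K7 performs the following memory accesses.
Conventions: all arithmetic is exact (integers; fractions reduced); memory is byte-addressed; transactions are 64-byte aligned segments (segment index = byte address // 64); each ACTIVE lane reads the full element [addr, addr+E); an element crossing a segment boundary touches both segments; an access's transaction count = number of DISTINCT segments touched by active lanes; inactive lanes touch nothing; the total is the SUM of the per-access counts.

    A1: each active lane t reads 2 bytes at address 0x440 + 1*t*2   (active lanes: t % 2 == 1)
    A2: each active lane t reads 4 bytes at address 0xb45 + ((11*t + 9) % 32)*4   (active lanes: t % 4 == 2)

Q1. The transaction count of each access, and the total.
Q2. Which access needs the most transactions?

A1: 1 transaction
A2: 3 transactions

Answer: 1,3; total 4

Answer: A2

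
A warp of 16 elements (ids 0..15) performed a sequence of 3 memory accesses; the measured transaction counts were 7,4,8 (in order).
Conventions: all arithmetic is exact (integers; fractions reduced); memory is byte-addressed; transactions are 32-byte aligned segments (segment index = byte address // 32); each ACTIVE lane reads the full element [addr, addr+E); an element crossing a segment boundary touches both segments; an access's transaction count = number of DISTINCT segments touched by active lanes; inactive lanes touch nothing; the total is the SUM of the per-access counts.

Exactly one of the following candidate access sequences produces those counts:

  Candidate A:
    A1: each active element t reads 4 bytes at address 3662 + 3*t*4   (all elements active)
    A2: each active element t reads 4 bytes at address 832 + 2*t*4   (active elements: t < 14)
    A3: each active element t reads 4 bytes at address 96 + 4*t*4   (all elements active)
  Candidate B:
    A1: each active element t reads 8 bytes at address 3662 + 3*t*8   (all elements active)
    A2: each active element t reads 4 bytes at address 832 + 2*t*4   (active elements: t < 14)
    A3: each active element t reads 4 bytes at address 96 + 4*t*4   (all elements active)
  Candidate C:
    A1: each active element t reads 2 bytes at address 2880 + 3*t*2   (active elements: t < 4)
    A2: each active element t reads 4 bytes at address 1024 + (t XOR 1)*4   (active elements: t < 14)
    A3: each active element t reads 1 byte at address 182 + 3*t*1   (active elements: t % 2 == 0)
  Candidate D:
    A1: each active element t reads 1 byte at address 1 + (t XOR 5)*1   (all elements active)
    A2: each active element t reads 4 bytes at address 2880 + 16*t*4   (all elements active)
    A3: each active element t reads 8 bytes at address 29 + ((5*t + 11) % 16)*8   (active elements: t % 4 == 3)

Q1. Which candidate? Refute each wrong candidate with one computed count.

B: A1 gives 12 transactions, not 7
C: A1 gives 1 transaction, not 7
D: A1 gives 1 transaction, not 7
A: all counts match (7,4,8)

Answer: A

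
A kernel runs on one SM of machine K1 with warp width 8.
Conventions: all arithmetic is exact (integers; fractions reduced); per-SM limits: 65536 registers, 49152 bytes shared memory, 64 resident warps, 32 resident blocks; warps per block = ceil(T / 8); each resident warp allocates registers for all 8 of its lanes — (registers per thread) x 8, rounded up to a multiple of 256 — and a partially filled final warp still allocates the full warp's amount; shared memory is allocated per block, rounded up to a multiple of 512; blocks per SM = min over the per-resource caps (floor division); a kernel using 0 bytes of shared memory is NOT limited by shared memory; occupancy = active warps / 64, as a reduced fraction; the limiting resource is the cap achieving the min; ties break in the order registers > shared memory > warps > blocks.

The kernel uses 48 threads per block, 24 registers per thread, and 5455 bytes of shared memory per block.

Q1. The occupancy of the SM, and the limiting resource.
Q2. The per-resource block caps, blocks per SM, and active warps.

Answer: occupancy 3/4, limited by shared memory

registers: 42 blocks
shared memory: 8 blocks
warps: 10 blocks
blocks: 32 blocks

Answer: 8 blocks, 48 active warps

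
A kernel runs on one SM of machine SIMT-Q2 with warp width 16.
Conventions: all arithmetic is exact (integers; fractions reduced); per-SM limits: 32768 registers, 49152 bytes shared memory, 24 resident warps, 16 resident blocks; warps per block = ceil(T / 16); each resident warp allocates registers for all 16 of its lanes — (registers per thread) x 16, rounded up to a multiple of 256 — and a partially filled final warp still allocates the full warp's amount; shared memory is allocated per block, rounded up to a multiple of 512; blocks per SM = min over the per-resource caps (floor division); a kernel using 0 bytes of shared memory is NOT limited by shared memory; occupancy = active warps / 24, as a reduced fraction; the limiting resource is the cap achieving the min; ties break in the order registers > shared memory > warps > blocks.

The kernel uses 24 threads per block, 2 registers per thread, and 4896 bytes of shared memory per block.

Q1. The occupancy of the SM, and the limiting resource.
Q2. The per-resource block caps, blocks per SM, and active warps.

Answer: occupancy 3/4, limited by shared memory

registers: 64 blocks
shared memory: 9 blocks
warps: 12 blocks
blocks: 16 blocks

Answer: 9 blocks, 18 active warps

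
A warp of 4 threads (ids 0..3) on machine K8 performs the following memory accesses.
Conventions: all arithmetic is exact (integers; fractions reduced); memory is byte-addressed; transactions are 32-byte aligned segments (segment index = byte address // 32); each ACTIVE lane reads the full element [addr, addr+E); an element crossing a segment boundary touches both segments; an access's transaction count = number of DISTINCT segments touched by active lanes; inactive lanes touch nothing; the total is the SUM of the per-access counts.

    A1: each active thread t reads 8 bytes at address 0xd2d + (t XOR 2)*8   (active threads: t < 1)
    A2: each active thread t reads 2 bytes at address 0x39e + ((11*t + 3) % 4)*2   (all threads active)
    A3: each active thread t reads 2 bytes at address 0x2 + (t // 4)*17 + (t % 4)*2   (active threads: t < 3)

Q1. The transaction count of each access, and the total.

A1: 2 transactions
A2: 2 transactions
A3: 1 transaction

Answer: 2,2,1; total 5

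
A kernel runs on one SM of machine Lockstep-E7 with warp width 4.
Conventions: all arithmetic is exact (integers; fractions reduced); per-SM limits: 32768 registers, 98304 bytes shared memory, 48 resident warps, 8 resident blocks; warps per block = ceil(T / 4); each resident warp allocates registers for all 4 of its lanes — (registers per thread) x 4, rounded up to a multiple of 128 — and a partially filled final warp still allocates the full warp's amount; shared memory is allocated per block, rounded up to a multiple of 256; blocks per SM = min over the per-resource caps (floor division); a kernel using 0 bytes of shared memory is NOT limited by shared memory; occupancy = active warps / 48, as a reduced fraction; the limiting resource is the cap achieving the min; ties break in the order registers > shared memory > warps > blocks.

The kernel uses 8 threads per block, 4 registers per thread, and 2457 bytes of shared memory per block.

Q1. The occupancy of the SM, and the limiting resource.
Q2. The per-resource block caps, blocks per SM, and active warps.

Answer: occupancy 1/3, limited by blocks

registers: 128 blocks
shared memory: 38 blocks
warps: 24 blocks
blocks: 8 blocks

Answer: 8 blocks, 16 active warps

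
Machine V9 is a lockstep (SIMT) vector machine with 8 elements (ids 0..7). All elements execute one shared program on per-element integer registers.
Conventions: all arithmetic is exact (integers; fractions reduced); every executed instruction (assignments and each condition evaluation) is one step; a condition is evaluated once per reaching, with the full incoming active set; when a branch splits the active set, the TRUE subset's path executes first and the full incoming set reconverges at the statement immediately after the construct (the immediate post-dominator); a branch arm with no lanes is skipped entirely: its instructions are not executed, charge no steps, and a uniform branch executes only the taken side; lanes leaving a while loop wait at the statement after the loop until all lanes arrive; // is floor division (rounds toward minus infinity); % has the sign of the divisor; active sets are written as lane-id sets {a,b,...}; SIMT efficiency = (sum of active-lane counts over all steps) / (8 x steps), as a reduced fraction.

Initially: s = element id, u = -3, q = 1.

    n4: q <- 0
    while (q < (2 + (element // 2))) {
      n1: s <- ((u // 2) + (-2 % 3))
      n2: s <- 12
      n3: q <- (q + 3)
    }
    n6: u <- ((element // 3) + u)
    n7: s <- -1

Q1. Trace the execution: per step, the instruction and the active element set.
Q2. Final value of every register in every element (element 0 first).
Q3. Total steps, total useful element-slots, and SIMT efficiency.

step 0: q <- 0                       {0,1,2,3,4,5,6,7}
step 1: eval (q < (2 + (element // 2))) {0,1,2,3,4,5,6,7}
step 2: s <- ((u // 2) + (-2 % 3))   {0,1,2,3,4,5,6,7}
step 3: s <- 12                      {0,1,2,3,4,5,6,7}
step 4: q <- (q + 3)                 {0,1,2,3,4,5,6,7}
step 5: eval (q < (2 + (element // 2))) {0,1,2,3,4,5,6,7}
step 6: s <- ((u // 2) + (-2 % 3))   {4,5,6,7}
step 7: s <- 12                      {4,5,6,7}
step 8: q <- (q + 3)                 {4,5,6,7}
step 9: eval (q < (2 + (element // 2))) {4,5,6,7}
step 10: u <- ((element // 3) + u)    {0,1,2,3,4,5,6,7}
step 11: s <- -1                      {0,1,2,3,4,5,6,7}

Answer: 12 steps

s: -1,-1,-1,-1,-1,-1,-1,-1
u: -3,-3,-3,-2,-2,-2,-1,-1
q: 3,3,3,3,6,6,6,6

steps = 12; useful = 80; efficiency = 80/96 = 5/6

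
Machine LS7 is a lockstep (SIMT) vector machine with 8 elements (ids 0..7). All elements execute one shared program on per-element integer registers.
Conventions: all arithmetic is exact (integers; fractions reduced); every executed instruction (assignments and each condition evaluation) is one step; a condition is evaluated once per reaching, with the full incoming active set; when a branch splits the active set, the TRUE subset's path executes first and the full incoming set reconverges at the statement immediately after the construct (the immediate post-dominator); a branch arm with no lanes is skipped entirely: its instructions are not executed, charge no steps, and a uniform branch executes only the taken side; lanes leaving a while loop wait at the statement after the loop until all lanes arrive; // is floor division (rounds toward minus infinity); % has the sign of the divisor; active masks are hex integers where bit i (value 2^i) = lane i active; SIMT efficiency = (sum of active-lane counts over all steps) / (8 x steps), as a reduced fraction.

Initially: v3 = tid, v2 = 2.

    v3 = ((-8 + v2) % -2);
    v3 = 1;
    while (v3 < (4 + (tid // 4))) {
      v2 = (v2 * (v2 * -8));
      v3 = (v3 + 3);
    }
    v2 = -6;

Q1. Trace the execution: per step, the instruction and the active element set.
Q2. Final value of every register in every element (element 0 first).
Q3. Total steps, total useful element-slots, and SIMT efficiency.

step 0: v3 <- ((-8 + v2) % -2)       0xff
step 1: v3 <- 1                      0xff
step 2: eval (v3 < (4 + (tid // 4))) 0xff
step 3: v2 <- (v2 * (v2 * -8))       0xff
step 4: v3 <- (v3 + 3)               0xff
step 5: eval (v3 < (4 + (tid // 4))) 0xff
step 6: v2 <- (v2 * (v2 * -8))       0xf0
step 7: v3 <- (v3 + 3)               0xf0
step 8: eval (v3 < (4 + (tid // 4))) 0xf0
step 9: v2 <- -6                     0xff

Answer: 10 steps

v3: 4,4,4,4,7,7,7,7
v2: -6,-6,-6,-6,-6,-6,-6,-6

steps = 10; useful = 68; efficiency = 68/80 = 17/20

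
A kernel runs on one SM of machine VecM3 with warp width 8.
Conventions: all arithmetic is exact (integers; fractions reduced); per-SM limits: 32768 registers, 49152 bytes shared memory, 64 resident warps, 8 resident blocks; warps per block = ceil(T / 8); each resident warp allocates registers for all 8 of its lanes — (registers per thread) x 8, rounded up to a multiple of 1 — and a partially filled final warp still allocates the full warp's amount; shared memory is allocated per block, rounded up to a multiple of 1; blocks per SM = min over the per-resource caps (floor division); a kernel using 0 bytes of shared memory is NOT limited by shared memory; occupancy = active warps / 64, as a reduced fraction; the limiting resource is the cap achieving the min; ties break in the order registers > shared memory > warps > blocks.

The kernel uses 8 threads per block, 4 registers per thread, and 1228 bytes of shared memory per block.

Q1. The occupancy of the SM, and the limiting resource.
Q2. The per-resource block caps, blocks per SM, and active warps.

Answer: occupancy 1/8, limited by blocks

registers: 1024 blocks
shared memory: 40 blocks
warps: 64 blocks
blocks: 8 blocks

Answer: 8 blocks, 8 active warps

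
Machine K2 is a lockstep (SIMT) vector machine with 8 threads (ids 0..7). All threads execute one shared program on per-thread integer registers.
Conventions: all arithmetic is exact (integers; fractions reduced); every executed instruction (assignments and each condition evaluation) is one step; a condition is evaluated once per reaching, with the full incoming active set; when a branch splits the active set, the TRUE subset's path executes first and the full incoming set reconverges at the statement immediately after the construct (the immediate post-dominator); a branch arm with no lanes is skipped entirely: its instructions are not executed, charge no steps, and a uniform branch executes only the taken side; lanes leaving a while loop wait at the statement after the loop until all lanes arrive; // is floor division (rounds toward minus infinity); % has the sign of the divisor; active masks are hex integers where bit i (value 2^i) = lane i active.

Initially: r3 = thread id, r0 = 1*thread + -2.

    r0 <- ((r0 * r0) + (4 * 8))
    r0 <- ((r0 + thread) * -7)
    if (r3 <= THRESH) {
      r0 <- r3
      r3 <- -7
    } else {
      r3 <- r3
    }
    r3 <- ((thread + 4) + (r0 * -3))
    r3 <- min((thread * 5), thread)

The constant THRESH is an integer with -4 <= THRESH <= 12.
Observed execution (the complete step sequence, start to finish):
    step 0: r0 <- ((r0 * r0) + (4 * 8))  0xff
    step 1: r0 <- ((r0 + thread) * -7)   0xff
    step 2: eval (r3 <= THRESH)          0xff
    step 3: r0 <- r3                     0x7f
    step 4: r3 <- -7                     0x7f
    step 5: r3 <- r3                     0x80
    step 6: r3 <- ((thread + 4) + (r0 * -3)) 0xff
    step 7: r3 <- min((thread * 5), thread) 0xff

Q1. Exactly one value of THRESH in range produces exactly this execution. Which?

Answer: THRESH = 6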